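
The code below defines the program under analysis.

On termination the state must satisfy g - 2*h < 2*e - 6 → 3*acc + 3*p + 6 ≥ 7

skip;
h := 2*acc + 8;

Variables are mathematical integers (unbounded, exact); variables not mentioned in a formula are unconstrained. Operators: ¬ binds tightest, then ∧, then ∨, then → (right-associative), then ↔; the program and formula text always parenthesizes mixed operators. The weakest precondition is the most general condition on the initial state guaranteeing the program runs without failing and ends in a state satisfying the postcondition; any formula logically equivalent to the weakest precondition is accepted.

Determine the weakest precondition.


Working backward. After the program, the postcondition g - 2*h < 2*e - 6 → 3*acc + 3*p + 6 ≥ 7 must hold; in canonical form it is g < 2*e + 2*h - 6 → 3*acc + 3*p ≥ 1.
Before h := 2*acc + 8: g < 4*acc + 2*e + 10 → 3*acc + 3*p ≥ 1
Before skip: g < 4*acc + 2*e + 10 → 3*acc + 3*p ≥ 1
Answer: WP = g < 4*acc + 2*e + 10 → 3*acc + 3*p ≥ 1


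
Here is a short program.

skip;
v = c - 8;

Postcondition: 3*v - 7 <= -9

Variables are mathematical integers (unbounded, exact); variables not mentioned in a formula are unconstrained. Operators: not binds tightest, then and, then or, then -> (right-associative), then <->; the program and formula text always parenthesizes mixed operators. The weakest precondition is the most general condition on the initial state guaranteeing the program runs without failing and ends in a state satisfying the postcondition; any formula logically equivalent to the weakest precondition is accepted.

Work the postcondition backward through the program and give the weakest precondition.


Working backward. After the program, the postcondition 3*v - 7 <= -9 must hold; in canonical form it is 3*v <= -2.
Before v := c - 8: 3*c <= 22
Before skip: 3*c <= 22
Answer: WP = 3*c <= 22


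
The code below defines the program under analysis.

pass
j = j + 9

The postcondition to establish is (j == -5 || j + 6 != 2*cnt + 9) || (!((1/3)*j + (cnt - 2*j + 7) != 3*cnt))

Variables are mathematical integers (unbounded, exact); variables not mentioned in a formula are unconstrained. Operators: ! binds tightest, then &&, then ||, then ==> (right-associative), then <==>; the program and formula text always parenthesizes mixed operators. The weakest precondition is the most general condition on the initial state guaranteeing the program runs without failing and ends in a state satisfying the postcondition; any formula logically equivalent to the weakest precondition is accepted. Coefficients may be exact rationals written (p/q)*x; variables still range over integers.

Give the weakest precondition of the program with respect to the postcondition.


Working backward. After the program, the postcondition (j == -5 || j + 6 != 2*cnt + 9) || (!((1/3)*j + (cnt - 2*j + 7) != 3*cnt)) must hold; in canonical form it is j == -5 || j != 2*cnt + 3 || (!(2*cnt + (5/3)*j != 7)).
Before j := j + 9: j == -14 || j != 2*cnt - 6 || (!(2*cnt + (5/3)*j != -8))
Before skip: j == -14 || j != 2*cnt - 6 || (!(2*cnt + (5/3)*j != -8))
Answer: WP = j == -14 || j != 2*cnt - 6 || (!(2*cnt + (5/3)*j != -8))


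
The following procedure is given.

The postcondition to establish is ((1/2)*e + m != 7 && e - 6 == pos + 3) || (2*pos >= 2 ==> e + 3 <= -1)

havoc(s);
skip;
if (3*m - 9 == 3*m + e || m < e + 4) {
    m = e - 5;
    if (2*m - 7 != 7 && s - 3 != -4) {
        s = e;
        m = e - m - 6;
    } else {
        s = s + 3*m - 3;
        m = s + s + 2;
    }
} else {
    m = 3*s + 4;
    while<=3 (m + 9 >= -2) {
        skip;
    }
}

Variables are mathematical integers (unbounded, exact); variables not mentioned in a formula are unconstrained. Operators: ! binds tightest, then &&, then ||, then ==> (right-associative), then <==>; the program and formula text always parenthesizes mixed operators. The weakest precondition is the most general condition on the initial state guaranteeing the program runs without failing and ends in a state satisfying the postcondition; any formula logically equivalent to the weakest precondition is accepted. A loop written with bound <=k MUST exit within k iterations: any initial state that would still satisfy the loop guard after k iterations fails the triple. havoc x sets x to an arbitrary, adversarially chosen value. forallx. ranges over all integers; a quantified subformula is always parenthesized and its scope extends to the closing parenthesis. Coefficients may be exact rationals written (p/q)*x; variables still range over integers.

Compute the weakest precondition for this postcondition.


Working backward. After the program, the postcondition ((1/2)*e + m != 7 && e - 6 == pos + 3) || (2*pos >= 2 ==> e + 3 <= -1) must hold; in canonical form it is ((1/2)*e + m != 7 && e == pos + 9) || (2*pos >= 2 ==> e <= -4).
Then branch requires ((2*e != 24 && s != -1) ==> (((1/2)*e != 8 && e == pos + 9) || (2*pos >= 2 ==> e <= -4))) && ((!(2*e != 24 && s != -1)) ==> (((13/2)*e + 2*s != 41 && e == pos + 9) || (2*pos >= 2 ==> e <= -4))); else branch requires (3*s >= -15 ==> ((3*s >= -15 ==> ((3*s >= -15 ==> ((!(3*s >= -15)) && (((1/2)*e + 3*s != 3 && e == pos + 9) || (2*pos >= 2 ==> e <= -4)))) && ((!(3*s >= -15)) ==> (((1/2)*e + 3*s != 3 && e == pos + 9) || (2*pos >= 2 ==> e <= -4))))) && ((!(3*s >= -15)) ==> (((1/2)*e + 3*s != 3 && e == pos + 9) || (2*pos >= 2 ==> e <= -4))))) && ((!(3*s >= -15)) ==> (((1/2)*e + 3*s != 3 && e == pos + 9) || (2*pos >= 2 ==> e <= -4))).
Before the if: ((e == -9 || m < e + 4) ==> (((2*e != 24 && s != -1) ==> (((1/2)*e != 8 && e == pos + 9) || (2*pos >= 2 ==> e <= -4))) && ((!(2*e != 24 && s != -1)) ==> (((13/2)*e + 2*s != 41 && e == pos + 9) || (2*pos >= 2 ==> e <= -4))))) && ((!(e == -9 || m < e + 4)) ==> ((3*s >= -15 ==> ((3*s >= -15 ==> ((3*s >= -15 ==> ((!(3*s >= -15)) && (((1/2)*e + 3*s != 3 && e == pos + 9) || (2*pos >= 2 ==> e <= -4)))) && ((!(3*s >= -15)) ==> (((1/2)*e + 3*s != 3 && e == pos + 9) || (2*pos >= 2 ==> e <= -4))))) && ((!(3*s >= -15)) ==> (((1/2)*e + 3*s != 3 && e == pos + 9) || (2*pos >= 2 ==> e <= -4))))) && ((!(3*s >= -15)) ==> (((1/2)*e + 3*s != 3 && e == pos + 9) || (2*pos >= 2 ==> e <= -4)))))
Before skip: ((e == -9 || m < e + 4) ==> (((2*e != 24 && s != -1) ==> (((1/2)*e != 8 && e == pos + 9) || (2*pos >= 2 ==> e <= -4))) && ((!(2*e != 24 && s != -1)) ==> (((13/2)*e + 2*s != 41 && e == pos + 9) || (2*pos >= 2 ==> e <= -4))))) && ((!(e == -9 || m < e + 4)) ==> ((3*s >= -15 ==> ((3*s >= -15 ==> ((3*s >= -15 ==> ((!(3*s >= -15)) && (((1/2)*e + 3*s != 3 && e == pos + 9) || (2*pos >= 2 ==> e <= -4)))) && ((!(3*s >= -15)) ==> (((1/2)*e + 3*s != 3 && e == pos + 9) || (2*pos >= 2 ==> e <= -4))))) && ((!(3*s >= -15)) ==> (((1/2)*e + 3*s != 3 && e == pos + 9) || (2*pos >= 2 ==> e <= -4))))) && ((!(3*s >= -15)) ==> (((1/2)*e + 3*s != 3 && e == pos + 9) || (2*pos >= 2 ==> e <= -4)))))
Before havoc s: forall s_1. (((e == -9 || m < e + 4) ==> (((2*e != 24 && s_1 != -1) ==> (((1/2)*e != 8 && e == pos + 9) || (2*pos >= 2 ==> e <= -4))) && ((!(2*e != 24 && s_1 != -1)) ==> (((13/2)*e + 2*s_1 != 41 && e == pos + 9) || (2*pos >= 2 ==> e <= -4))))) && ((!(e == -9 || m < e + 4)) ==> ((3*s_1 >= -15 ==> ((3*s_1 >= -15 ==> ((3*s_1 >= -15 ==> ((!(3*s_1 >= -15)) && (((1/2)*e + 3*s_1 != 3 && e == pos + 9) || (2*pos >= 2 ==> e <= -4)))) && ((!(3*s_1 >= -15)) ==> (((1/2)*e + 3*s_1 != 3 && e == pos + 9) || (2*pos >= 2 ==> e <= -4))))) && ((!(3*s_1 >= -15)) ==> (((1/2)*e + 3*s_1 != 3 && e == pos + 9) || (2*pos >= 2 ==> e <= -4))))) && ((!(3*s_1 >= -15)) ==> (((1/2)*e + 3*s_1 != 3 && e == pos + 9) || (2*pos >= 2 ==> e <= -4))))))
Answer: WP = forall s_1. (((e == -9 || m < e + 4) ==> (((2*e != 24 && s_1 != -1) ==> (((1/2)*e != 8 && e == pos + 9) || (2*pos >= 2 ==> e <= -4))) && ((!(2*e != 24 && s_1 != -1)) ==> (((13/2)*e + 2*s_1 != 41 && e == pos + 9) || (2*pos >= 2 ==> e <= -4))))) && ((!(e == -9 || m < e + 4)) ==> ((3*s_1 >= -15 ==> ((3*s_1 >= -15 ==> ((3*s_1 >= -15 ==> ((!(3*s_1 >= -15)) && (((1/2)*e + 3*s_1 != 3 && e == pos + 9) || (2*pos >= 2 ==> e <= -4)))) && ((!(3*s_1 >= -15)) ==> (((1/2)*e + 3*s_1 != 3 && e == pos + 9) || (2*pos >= 2 ==> e <= -4))))) && ((!(3*s_1 >= -15)) ==> (((1/2)*e + 3*s_1 != 3 && e == pos + 9) || (2*pos >= 2 ==> e <= -4))))) && ((!(3*s_1 >= -15)) ==> (((1/2)*e + 3*s_1 != 3 && e == pos + 9) || (2*pos >= 2 ==> e <= -4))))))


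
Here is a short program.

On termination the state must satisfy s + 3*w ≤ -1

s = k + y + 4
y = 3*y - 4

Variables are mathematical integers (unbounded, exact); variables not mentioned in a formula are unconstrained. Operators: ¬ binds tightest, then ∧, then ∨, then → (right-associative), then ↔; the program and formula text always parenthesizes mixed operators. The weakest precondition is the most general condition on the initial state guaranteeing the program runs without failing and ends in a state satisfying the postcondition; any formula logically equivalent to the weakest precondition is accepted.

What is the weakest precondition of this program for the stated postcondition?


Working backward. After the program, s + 3*w ≤ -1 must hold.
Before y := 3*y - 4: s + 3*w ≤ -1
Before s := k + y + 4: k + 3*w + y ≤ -5
Answer: WP = k + 3*w + y ≤ -5


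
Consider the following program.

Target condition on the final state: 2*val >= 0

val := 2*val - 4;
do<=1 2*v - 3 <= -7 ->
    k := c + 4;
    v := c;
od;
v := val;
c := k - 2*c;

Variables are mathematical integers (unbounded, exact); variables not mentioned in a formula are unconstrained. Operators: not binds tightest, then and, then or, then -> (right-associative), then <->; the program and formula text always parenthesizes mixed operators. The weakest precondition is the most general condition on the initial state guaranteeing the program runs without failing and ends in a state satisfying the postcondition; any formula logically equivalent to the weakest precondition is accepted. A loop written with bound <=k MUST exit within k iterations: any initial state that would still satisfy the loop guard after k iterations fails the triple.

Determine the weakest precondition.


Working backward. After the program, 2*val >= 0 must hold.
Before c := k - 2*c: 2*val >= 0
Before v := val: 2*val >= 0
Before the loop (bound <=1), unroll the exhaustion recursion (WP_0 = exit-now case; WP_j = one more guarded iteration, up to j = 1):
  WP_0: (not (2*v <= -4)) and 2*val >= 0
  WP_1: (2*v <= -4 -> ((not (2*c <= -4)) and 2*val >= 0)) and ((not (2*v <= -4)) -> 2*val >= 0)
So before the loop: (2*v <= -4 -> ((not (2*c <= -4)) and 2*val >= 0)) and ((not (2*v <= -4)) -> 2*val >= 0)
Before val := 2*val - 4: (2*v <= -4 -> ((not (2*c <= -4)) and 4*val >= 8)) and ((not (2*v <= -4)) -> 4*val >= 8)
Answer: WP = (2*v <= -4 -> ((not (2*c <= -4)) and 4*val >= 8)) and ((not (2*v <= -4)) -> 4*val >= 8)


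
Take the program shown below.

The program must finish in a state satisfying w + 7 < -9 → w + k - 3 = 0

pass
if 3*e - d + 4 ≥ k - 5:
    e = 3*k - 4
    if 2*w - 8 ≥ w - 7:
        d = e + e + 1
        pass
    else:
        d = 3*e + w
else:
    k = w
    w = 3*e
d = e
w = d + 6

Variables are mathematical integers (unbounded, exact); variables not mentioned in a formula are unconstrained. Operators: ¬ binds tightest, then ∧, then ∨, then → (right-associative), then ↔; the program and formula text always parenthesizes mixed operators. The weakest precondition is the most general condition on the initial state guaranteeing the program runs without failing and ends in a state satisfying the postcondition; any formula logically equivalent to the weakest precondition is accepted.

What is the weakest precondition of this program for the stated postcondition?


Working backward. After the program, the postcondition w + 7 < -9 → w + k - 3 = 0 must hold; in canonical form it is w < -16 → k + w = 3.
Before w := d + 6: d < -22 → d + k = -3
Before d := e: e < -22 → e + k = -3
Then branch requires (w ≥ 1 → (3*k < -18 → 4*k = 1)) ∧ ((¬(w ≥ 1)) → (3*k < -18 → 4*k = 1)); else branch requires e < -22 → e + w = -3.
Before the if: (3*e ≥ d + k - 9 → ((w ≥ 1 → (3*k < -18 → 4*k = 1)) ∧ ((¬(w ≥ 1)) → (3*k < -18 → 4*k = 1)))) ∧ ((¬(3*e ≥ d + k - 9)) → (e < -22 → e + w = -3))
Before skip: (3*e ≥ d + k - 9 → ((w ≥ 1 → (3*k < -18 → 4*k = 1)) ∧ ((¬(w ≥ 1)) → (3*k < -18 → 4*k = 1)))) ∧ ((¬(3*e ≥ d + k - 9)) → (e < -22 → e + w = -3))
Answer: WP = (3*e ≥ d + k - 9 → ((w ≥ 1 → (3*k < -18 → 4*k = 1)) ∧ ((¬(w ≥ 1)) → (3*k < -18 → 4*k = 1)))) ∧ ((¬(3*e ≥ d + k - 9)) → (e < -22 → e + w = -3))


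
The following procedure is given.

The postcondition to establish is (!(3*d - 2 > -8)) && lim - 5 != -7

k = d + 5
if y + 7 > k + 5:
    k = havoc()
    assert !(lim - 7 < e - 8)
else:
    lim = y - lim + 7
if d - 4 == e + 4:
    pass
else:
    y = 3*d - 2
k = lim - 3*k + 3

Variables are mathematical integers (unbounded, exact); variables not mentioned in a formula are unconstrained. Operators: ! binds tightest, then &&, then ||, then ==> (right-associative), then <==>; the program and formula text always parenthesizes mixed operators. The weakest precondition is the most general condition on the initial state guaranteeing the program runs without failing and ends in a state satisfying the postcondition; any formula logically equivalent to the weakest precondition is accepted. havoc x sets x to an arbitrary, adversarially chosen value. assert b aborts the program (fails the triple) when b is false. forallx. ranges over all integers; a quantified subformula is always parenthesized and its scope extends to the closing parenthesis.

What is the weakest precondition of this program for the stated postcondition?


Working backward. After the program, the postcondition (!(3*d - 2 > -8)) && lim - 5 != -7 must hold; in canonical form it is (!(3*d > -6)) && lim != -2.
Before k := lim - 3*k + 3: (!(3*d > -6)) && lim != -2
Then branch requires (!(3*d > -6)) && lim != -2; else branch requires (!(3*d > -6)) && lim != -2.
Before the if: (d == e + 8 ==> ((!(3*d > -6)) && lim != -2)) && ((!(d == e + 8)) ==> ((!(3*d > -6)) && lim != -2))
Then branch requires (!(lim < e - 1)) && (d == e + 8 ==> ((!(3*d > -6)) && lim != -2)) && ((!(d == e + 8)) ==> ((!(3*d > -6)) && lim != -2)); else branch requires (d == e + 8 ==> ((!(3*d > -6)) && y != lim - 9)) && ((!(d == e + 8)) ==> ((!(3*d > -6)) && y != lim - 9)).
Before the if: (y > k - 2 ==> ((!(lim < e - 1)) && (d == e + 8 ==> ((!(3*d > -6)) && lim != -2)) && ((!(d == e + 8)) ==> ((!(3*d > -6)) && lim != -2)))) && ((!(y > k - 2)) ==> ((d == e + 8 ==> ((!(3*d > -6)) && y != lim - 9)) && ((!(d == e + 8)) ==> ((!(3*d > -6)) && y != lim - 9))))
Before k := d + 5: (y > d + 3 ==> ((!(lim < e - 1)) && (d == e + 8 ==> ((!(3*d > -6)) && lim != -2)) && ((!(d == e + 8)) ==> ((!(3*d > -6)) && lim != -2)))) && ((!(y > d + 3)) ==> ((d == e + 8 ==> ((!(3*d > -6)) && y != lim - 9)) && ((!(d == e + 8)) ==> ((!(3*d > -6)) && y != lim - 9))))
Answer: WP = (y > d + 3 ==> ((!(lim < e - 1)) && (d == e + 8 ==> ((!(3*d > -6)) && lim != -2)) && ((!(d == e + 8)) ==> ((!(3*d > -6)) && lim != -2)))) && ((!(y > d + 3)) ==> ((d == e + 8 ==> ((!(3*d > -6)) && y != lim - 9)) && ((!(d == e + 8)) ==> ((!(3*d > -6)) && y != lim - 9))))


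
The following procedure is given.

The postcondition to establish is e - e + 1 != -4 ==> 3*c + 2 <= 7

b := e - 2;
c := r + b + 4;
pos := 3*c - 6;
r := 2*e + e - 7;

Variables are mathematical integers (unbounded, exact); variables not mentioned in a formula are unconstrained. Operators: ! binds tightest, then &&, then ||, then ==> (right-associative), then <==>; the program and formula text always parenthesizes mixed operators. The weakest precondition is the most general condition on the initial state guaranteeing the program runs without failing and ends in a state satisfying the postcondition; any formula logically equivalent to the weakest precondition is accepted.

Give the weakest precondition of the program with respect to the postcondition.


Working backward. After the program, the postcondition e - e + 1 != -4 ==> 3*c + 2 <= 7 must hold; in canonical form it is 3*c <= 5.
Before r := 2*e + e - 7: 3*c <= 5
Before pos := 3*c - 6: 3*c <= 5
Before c := r + b + 4: 3*b + 3*r <= -7
Before b := e - 2: 3*e + 3*r <= -1
Answer: WP = 3*e + 3*r <= -1


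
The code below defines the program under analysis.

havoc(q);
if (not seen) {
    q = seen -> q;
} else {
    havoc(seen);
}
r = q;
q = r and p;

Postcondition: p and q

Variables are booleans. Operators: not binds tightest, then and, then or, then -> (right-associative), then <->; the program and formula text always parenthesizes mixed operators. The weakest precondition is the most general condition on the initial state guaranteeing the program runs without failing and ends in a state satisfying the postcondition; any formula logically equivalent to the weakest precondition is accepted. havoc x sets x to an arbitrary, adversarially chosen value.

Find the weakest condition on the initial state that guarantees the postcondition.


Working backward. After the program, p and q must hold.
Before q := r and p: p and r
Before r := q: p and q
Then branch requires p and (seen -> q); else branch requires p and q.
Before the if: ((not seen) -> (p and (seen -> q))) and (seen -> (p and q))
Before havoc q: ((not seen) -> p) and (seen -> p) and ((not seen) -> (p and (not seen))) and (not seen)
Answer: WP = ((not seen) -> p) and (seen -> p) and ((not seen) -> (p and (not seen))) and (not seen)


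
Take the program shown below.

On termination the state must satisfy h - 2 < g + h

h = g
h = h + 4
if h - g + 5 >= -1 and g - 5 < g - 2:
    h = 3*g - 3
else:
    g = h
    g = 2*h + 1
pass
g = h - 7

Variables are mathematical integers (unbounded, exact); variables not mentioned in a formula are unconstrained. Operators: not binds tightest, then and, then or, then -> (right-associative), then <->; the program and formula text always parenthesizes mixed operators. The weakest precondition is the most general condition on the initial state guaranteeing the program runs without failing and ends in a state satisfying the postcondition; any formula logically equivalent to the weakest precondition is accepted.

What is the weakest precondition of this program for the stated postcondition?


Working backward. After the program, the postcondition h - 2 < g + h must hold; in canonical form it is g > -2.
Before g := h - 7: h > 5
Before skip: h > 5
Then branch requires 3*g > 8; else branch requires h > 5.
Before the if: (h >= g - 6 -> 3*g > 8) and ((not (h >= g - 6)) -> h > 5)
Before h := h + 4: (h >= g - 10 -> 3*g > 8) and ((not (h >= g - 10)) -> h > 1)
Before h := g: 3*g > 8
Answer: WP = 3*g > 8


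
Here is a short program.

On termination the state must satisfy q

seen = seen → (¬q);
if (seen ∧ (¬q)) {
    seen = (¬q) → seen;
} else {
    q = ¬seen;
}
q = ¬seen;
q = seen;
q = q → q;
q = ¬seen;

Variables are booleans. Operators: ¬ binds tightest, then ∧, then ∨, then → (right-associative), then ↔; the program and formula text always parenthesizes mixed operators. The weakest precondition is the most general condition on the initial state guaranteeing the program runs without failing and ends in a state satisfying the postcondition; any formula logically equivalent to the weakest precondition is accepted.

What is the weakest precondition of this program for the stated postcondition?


Working backward. After the program, q must hold.
Before q := ¬seen: ¬seen
Before q := q → q: ¬seen
Before q := seen: ¬seen
Before q := ¬seen: ¬seen
Then branch requires ¬((¬q) → seen); else branch requires ¬seen.
Before the if: ((seen ∧ (¬q)) → (¬((¬q) → seen))) ∧ ((¬(seen ∧ (¬q))) → (¬seen))
Before seen := seen → (¬q): (((seen → (¬q)) ∧ (¬q)) → (¬((¬q) → (seen → (¬q))))) ∧ ((¬((seen → (¬q)) ∧ (¬q))) → (¬(seen → (¬q))))
Answer: WP = (((seen → (¬q)) ∧ (¬q)) → (¬((¬q) → (seen → (¬q))))) ∧ ((¬((seen → (¬q)) ∧ (¬q))) → (¬(seen → (¬q))))


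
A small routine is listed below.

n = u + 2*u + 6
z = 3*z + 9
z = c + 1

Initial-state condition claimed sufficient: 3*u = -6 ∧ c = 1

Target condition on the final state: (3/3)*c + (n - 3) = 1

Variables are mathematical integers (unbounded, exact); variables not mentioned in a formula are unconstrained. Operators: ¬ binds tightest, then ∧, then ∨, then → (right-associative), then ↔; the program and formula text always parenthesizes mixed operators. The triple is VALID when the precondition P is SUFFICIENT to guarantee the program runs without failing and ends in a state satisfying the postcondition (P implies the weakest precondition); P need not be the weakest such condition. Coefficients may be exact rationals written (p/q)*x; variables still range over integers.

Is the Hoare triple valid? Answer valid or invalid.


Working backward. After the program, the postcondition (3/3)*c + (n - 3) = 1 must hold; in canonical form it is c + n = 4.
Before z := c + 1: c + n = 4
Before z := 3*z + 9: c + n = 4
Before n := u + 2*u + 6: c + 3*u = -2
The weakest precondition is c + 3*u = -2.
Check whether 3*u = -6 ∧ c = 1 implies it.
Countermodel: at the initial state c = 1, u = -2, the precondition holds but the weakest precondition fails.
Answer: invalid


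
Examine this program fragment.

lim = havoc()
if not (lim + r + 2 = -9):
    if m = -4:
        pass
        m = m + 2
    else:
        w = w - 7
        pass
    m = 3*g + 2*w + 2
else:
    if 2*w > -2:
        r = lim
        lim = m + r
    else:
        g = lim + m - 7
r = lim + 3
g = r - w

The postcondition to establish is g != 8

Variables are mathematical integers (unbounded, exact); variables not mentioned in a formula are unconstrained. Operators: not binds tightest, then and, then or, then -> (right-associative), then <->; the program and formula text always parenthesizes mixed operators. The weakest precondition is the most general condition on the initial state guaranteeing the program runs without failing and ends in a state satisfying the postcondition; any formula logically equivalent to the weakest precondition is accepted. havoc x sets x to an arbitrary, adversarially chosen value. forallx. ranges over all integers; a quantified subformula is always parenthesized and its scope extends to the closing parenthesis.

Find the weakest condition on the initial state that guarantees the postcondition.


Working backward. After the program, g != 8 must hold.
Before g := r - w: r != w + 8
Before r := lim + 3: lim != w + 5
Then branch requires (m = -4 -> lim != w + 5) and ((not (m = -4)) -> lim != w - 2); else branch requires (2*w > -2 -> lim + m != w + 5) and ((not (2*w > -2)) -> lim != w + 5).
Before the if: ((not (lim + r = -11)) -> ((m = -4 -> lim != w + 5) and ((not (m = -4)) -> lim != w - 2))) and (lim + r = -11 -> ((2*w > -2 -> lim + m != w + 5) and ((not (2*w > -2)) -> lim != w + 5)))
Before havoc lim: forall lim_1. (((not (lim_1 + r = -11)) -> ((m = -4 -> lim_1 != w + 5) and ((not (m = -4)) -> lim_1 != w - 2))) and (lim_1 + r = -11 -> ((2*w > -2 -> lim_1 + m != w + 5) and ((not (2*w > -2)) -> lim_1 != w + 5))))
Answer: WP = forall lim_1. (((not (lim_1 + r = -11)) -> ((m = -4 -> lim_1 != w + 5) and ((not (m = -4)) -> lim_1 != w - 2))) and (lim_1 + r = -11 -> ((2*w > -2 -> lim_1 + m != w + 5) and ((not (2*w > -2)) -> lim_1 != w + 5))))


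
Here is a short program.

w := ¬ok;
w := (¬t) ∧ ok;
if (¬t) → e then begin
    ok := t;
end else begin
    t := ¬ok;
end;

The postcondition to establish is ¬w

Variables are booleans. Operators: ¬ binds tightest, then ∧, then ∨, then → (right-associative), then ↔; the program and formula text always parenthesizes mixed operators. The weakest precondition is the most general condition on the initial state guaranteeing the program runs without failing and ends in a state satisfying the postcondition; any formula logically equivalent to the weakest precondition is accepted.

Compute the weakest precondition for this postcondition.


Working backward. After the program, ¬w must hold.
Then branch requires ¬w; else branch requires ¬w.
Before the if: (((¬t) → e) → (¬w)) ∧ ((¬((¬t) → e)) → (¬w))
Before w := (¬t) ∧ ok: (((¬t) → e) → (¬((¬t) ∧ ok))) ∧ ((¬((¬t) → e)) → (¬((¬t) ∧ ok)))
Before w := ¬ok: (((¬t) → e) → (¬((¬t) ∧ ok))) ∧ ((¬((¬t) → e)) → (¬((¬t) ∧ ok)))
Answer: WP = (((¬t) → e) → (¬((¬t) ∧ ok))) ∧ ((¬((¬t) → e)) → (¬((¬t) ∧ ok)))


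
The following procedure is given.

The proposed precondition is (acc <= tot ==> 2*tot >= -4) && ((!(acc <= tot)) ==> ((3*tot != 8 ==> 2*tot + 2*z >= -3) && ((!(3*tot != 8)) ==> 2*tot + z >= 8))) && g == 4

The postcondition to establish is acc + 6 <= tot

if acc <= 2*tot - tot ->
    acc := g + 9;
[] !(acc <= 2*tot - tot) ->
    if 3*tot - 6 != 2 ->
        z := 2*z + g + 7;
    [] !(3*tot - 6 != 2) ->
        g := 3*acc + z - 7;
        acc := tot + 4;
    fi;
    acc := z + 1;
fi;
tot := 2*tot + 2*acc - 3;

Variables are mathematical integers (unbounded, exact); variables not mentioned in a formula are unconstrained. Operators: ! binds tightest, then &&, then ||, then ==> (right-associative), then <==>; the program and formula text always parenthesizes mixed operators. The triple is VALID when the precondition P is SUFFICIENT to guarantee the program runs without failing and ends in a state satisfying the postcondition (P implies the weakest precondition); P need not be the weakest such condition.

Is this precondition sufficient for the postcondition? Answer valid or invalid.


Working backward. After the program, the postcondition acc + 6 <= tot must hold; in canonical form it is acc <= tot - 6.
Before tot := 2*tot + 2*acc - 3: acc + 2*tot >= 9
Then branch requires g + 2*tot >= 0; else branch requires (3*tot != 8 ==> g + 2*tot + 2*z >= 1) && ((!(3*tot != 8)) ==> 2*tot + z >= 8).
Before the if: (acc <= tot ==> g + 2*tot >= 0) && ((!(acc <= tot)) ==> ((3*tot != 8 ==> g + 2*tot + 2*z >= 1) && ((!(3*tot != 8)) ==> 2*tot + z >= 8)))
The weakest precondition is (acc <= tot ==> g + 2*tot >= 0) && ((!(acc <= tot)) ==> ((3*tot != 8 ==> g + 2*tot + 2*z >= 1) && ((!(3*tot != 8)) ==> 2*tot + z >= 8))).
Check whether (acc <= tot ==> 2*tot >= -4) && ((!(acc <= tot)) ==> ((3*tot != 8 ==> 2*tot + 2*z >= -3) && ((!(3*tot != 8)) ==> 2*tot + z >= 8))) && g == 4 implies it.
Every state satisfying the precondition satisfies the weakest precondition: the implication holds.
Answer: valid


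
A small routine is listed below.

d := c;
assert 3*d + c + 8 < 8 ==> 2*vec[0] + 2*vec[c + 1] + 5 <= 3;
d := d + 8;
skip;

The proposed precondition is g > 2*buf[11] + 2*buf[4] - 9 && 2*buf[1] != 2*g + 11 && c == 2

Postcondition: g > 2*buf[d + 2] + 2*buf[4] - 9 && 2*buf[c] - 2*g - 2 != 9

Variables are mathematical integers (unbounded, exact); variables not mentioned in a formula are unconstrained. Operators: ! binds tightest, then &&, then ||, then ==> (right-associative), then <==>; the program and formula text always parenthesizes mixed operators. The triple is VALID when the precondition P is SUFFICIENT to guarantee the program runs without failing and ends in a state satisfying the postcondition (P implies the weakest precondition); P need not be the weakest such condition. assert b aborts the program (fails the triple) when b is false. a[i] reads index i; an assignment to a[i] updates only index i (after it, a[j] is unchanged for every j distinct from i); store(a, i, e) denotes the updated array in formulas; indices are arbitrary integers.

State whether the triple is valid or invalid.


Working backward. After the program, the postcondition g > 2*buf[d + 2] + 2*buf[4] - 9 && 2*buf[c] - 2*g - 2 != 9 must hold; in canonical form it is g > 2*buf[d + 2] + 2*buf[4] - 9 && 2*buf[c] != 2*g + 11.
Before skip: g > 2*buf[d + 2] + 2*buf[4] - 9 && 2*buf[c] != 2*g + 11
Before d := d + 8: g > 2*buf[d + 10] + 2*buf[4] - 9 && 2*buf[c] != 2*g + 11
Before assert 3*d + c + 8 < 8 ==> 2*vec[0] + 2*vec[c + 1] + 5 <= 3: (c + 3*d < 0 ==> 2*vec[c + 1] + 2*vec[0] <= -2) && g > 2*buf[d + 10] + 2*buf[4] - 9 && 2*buf[c] != 2*g + 11
Before d := c: (4*c < 0 ==> 2*vec[c + 1] + 2*vec[0] <= -2) && g > 2*buf[c + 10] + 2*buf[4] - 9 && 2*buf[c] != 2*g + 11
The weakest precondition is (4*c < 0 ==> 2*vec[c + 1] + 2*vec[0] <= -2) && g > 2*buf[c + 10] + 2*buf[4] - 9 && 2*buf[c] != 2*g + 11.
Check whether g > 2*buf[11] + 2*buf[4] - 9 && 2*buf[1] != 2*g + 11 && c == 2 implies it.
Countermodel: at the initial state buf = {[0] = 0, [1] = 0, [2] = 0, [3] = 0, [4] = 0, [11] = -15215, [12] = 7044, elsewhere 0}, c = 2, g = 14079, vec = {[0] = 0, [1] = 0, [2] = 0, [3] = 0, [4] = 0, [11] = 0, [12] = 0, elsewhere 0}, the precondition holds but the weakest precondition fails.
Answer: invalid


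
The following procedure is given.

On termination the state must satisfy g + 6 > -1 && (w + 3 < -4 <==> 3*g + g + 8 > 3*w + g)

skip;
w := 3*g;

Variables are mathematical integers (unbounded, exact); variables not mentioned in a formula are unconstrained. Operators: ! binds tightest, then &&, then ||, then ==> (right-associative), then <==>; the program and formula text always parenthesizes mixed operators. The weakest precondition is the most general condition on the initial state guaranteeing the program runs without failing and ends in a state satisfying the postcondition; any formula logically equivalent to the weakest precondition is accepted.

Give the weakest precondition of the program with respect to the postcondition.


Working backward. After the program, the postcondition g + 6 > -1 && (w + 3 < -4 <==> 3*g + g + 8 > 3*w + g) must hold; in canonical form it is g > -7 && (w < -7 <==> 3*g > 3*w - 8).
Before w := 3*g: g > -7 && (3*g < -7 <==> 6*g < 8)
Before skip: g > -7 && (3*g < -7 <==> 6*g < 8)
Answer: WP = g > -7 && (3*g < -7 <==> 6*g < 8)


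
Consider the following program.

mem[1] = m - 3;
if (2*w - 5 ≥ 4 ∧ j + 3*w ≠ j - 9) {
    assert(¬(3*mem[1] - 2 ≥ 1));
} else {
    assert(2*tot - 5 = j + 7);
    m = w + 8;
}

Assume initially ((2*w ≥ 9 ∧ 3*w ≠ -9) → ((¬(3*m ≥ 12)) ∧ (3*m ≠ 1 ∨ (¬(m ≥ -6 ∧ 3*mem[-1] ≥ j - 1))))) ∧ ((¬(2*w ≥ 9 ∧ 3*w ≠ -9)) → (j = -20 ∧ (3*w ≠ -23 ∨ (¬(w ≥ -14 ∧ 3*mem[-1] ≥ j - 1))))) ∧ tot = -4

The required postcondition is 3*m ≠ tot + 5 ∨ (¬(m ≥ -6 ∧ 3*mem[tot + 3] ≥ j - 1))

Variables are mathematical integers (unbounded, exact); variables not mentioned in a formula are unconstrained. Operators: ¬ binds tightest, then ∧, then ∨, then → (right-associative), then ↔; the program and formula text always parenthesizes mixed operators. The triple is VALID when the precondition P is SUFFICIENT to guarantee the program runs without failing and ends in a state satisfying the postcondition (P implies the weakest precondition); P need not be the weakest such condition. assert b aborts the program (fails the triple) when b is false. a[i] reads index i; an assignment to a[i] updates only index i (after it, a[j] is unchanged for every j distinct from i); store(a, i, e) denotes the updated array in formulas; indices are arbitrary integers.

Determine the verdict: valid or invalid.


Working backward. After the program, 3*m ≠ tot + 5 ∨ (¬(m ≥ -6 ∧ 3*mem[tot + 3] ≥ j - 1)) must hold.
Then branch requires (¬(3*mem[1] ≥ 3)) ∧ (3*m ≠ tot + 5 ∨ (¬(m ≥ -6 ∧ 3*mem[tot + 3] ≥ j - 1))); else branch requires 2*tot = j + 12 ∧ (3*w ≠ tot - 19 ∨ (¬(w ≥ -14 ∧ 3*mem[tot + 3] ≥ j - 1))).
Before the if: ((2*w ≥ 9 ∧ 3*w ≠ -9) → ((¬(3*mem[1] ≥ 3)) ∧ (3*m ≠ tot + 5 ∨ (¬(m ≥ -6 ∧ 3*mem[tot + 3] ≥ j - 1))))) ∧ ((¬(2*w ≥ 9 ∧ 3*w ≠ -9)) → (2*tot = j + 12 ∧ (3*w ≠ tot - 19 ∨ (¬(w ≥ -14 ∧ 3*mem[tot + 3] ≥ j - 1)))))
Before mem[1] := m - 3: ((2*w ≥ 9 ∧ 3*w ≠ -9) → ((¬(3*m ≥ 12)) ∧ (3*m ≠ tot + 5 ∨ (¬(m ≥ -6 ∧ 3*store(mem, 1, m - 3)[tot + 3] ≥ j - 1))))) ∧ ((¬(2*w ≥ 9 ∧ 3*w ≠ -9)) → (2*tot = j + 12 ∧ (3*w ≠ tot - 19 ∨ (¬(w ≥ -14 ∧ 3*store(mem, 1, m - 3)[tot + 3] ≥ j - 1)))))
The weakest precondition is ((2*w ≥ 9 ∧ 3*w ≠ -9) → ((¬(3*m ≥ 12)) ∧ (3*m ≠ tot + 5 ∨ (¬(m ≥ -6 ∧ 3*store(mem, 1, m - 3)[tot + 3] ≥ j - 1))))) ∧ ((¬(2*w ≥ 9 ∧ 3*w ≠ -9)) → (2*tot = j + 12 ∧ (3*w ≠ tot - 19 ∨ (¬(w ≥ -14 ∧ 3*store(mem, 1, m - 3)[tot + 3] ≥ j - 1))))).
Check whether ((2*w ≥ 9 ∧ 3*w ≠ -9) → ((¬(3*m ≥ 12)) ∧ (3*m ≠ 1 ∨ (¬(m ≥ -6 ∧ 3*mem[-1] ≥ j - 1))))) ∧ ((¬(2*w ≥ 9 ∧ 3*w ≠ -9)) → (j = -20 ∧ (3*w ≠ -23 ∨ (¬(w ≥ -14 ∧ 3*mem[-1] ≥ j - 1))))) ∧ tot = -4 implies it.
Every state satisfying the precondition satisfies the weakest precondition: the implication holds.
Answer: valid


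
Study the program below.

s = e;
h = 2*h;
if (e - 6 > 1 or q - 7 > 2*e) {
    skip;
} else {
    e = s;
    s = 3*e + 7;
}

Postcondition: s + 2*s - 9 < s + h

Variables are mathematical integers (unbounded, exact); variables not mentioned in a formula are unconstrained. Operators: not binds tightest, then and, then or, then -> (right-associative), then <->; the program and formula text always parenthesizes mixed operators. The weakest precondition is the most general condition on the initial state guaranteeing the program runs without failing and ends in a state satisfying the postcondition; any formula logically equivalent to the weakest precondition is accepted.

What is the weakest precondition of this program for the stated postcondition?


Working backward. After the program, the postcondition s + 2*s - 9 < s + h must hold; in canonical form it is 2*s < h + 9.
Then branch requires 2*s < h + 9; else branch requires 6*s < h - 5.
Before the if: ((e > 7 or q > 2*e + 7) -> 2*s < h + 9) and ((not (e > 7 or q > 2*e + 7)) -> 6*s < h - 5)
Before h := 2*h: ((e > 7 or q > 2*e + 7) -> 2*s < 2*h + 9) and ((not (e > 7 or q > 2*e + 7)) -> 6*s < 2*h - 5)
Before s := e: ((e > 7 or q > 2*e + 7) -> 2*e < 2*h + 9) and ((not (e > 7 or q > 2*e + 7)) -> 6*e < 2*h - 5)
Answer: WP = ((e > 7 or q > 2*e + 7) -> 2*e < 2*h + 9) and ((not (e > 7 or q > 2*e + 7)) -> 6*e < 2*h - 5)


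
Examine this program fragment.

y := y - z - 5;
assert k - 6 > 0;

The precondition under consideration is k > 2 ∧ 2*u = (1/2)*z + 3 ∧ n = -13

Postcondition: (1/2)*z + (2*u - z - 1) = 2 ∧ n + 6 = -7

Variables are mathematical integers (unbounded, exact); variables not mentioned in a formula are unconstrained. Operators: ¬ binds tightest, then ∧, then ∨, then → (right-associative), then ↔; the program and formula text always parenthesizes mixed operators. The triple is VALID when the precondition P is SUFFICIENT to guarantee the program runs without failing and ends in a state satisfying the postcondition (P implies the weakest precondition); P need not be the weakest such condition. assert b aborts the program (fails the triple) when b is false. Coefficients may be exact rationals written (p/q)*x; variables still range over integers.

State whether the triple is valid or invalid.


Working backward. After the program, the postcondition (1/2)*z + (2*u - z - 1) = 2 ∧ n + 6 = -7 must hold; in canonical form it is 2*u = (1/2)*z + 3 ∧ n = -13.
Before assert k - 6 > 0: k > 6 ∧ 2*u = (1/2)*z + 3 ∧ n = -13
Before y := y - z - 5: k > 6 ∧ 2*u = (1/2)*z + 3 ∧ n = -13
The weakest precondition is k > 6 ∧ 2*u = (1/2)*z + 3 ∧ n = -13.
Check whether k > 2 ∧ 2*u = (1/2)*z + 3 ∧ n = -13 implies it.
Countermodel: at the initial state k = 3, n = -13, u = 0, z = -6, the precondition holds but the weakest precondition fails.
Answer: invalid


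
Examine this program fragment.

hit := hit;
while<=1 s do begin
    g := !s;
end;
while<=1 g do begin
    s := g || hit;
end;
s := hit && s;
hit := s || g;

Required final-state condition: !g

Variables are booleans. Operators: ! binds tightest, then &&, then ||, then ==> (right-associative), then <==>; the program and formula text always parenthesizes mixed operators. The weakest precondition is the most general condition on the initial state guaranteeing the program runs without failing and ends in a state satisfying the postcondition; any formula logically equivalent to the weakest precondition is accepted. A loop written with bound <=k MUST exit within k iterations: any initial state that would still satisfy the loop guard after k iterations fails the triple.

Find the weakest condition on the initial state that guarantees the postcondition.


Working backward. After the program, !g must hold.
Before hit := s || g: !g
Before s := hit && s: !g
Before the loop (bound <=1), unroll the exhaustion recursion (WP_0 = exit-now case; WP_j = one more guarded iteration, up to j = 1):
  WP_0: !g
  WP_1: g ==> (!g)
So before the loop: g ==> (!g)
Before the loop (bound <=1), unroll the exhaustion recursion (WP_0 = exit-now case; WP_j = one more guarded iteration, up to j = 1):
  WP_0: (!s) && (g ==> (!g))
  WP_1: (s ==> ((!s) && ((!s) ==> s))) && ((!s) ==> (g ==> (!g)))
So before the loop: (s ==> ((!s) && ((!s) ==> s))) && ((!s) ==> (g ==> (!g)))
Before hit := hit: (s ==> ((!s) && ((!s) ==> s))) && ((!s) ==> (g ==> (!g)))
Answer: WP = (s ==> ((!s) && ((!s) ==> s))) && ((!s) ==> (g ==> (!g)))


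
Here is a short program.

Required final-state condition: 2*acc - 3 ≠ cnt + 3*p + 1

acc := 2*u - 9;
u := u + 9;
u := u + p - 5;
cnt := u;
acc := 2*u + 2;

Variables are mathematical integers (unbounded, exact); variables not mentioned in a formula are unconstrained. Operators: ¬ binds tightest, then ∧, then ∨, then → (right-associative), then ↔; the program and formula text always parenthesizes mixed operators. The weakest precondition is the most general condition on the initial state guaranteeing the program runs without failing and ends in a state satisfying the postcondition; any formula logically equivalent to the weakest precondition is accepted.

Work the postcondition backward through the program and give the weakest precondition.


Working backward. After the program, the postcondition 2*acc - 3 ≠ cnt + 3*p + 1 must hold; in canonical form it is 2*acc ≠ cnt + 3*p + 4.
Before acc := 2*u + 2: 4*u ≠ cnt + 3*p
Before cnt := u: 3*u ≠ 3*p
Before u := u + p - 5: 3*u ≠ 15
Before u := u + 9: 3*u ≠ -12
Before acc := 2*u - 9: 3*u ≠ -12
Answer: WP = 3*u ≠ -12


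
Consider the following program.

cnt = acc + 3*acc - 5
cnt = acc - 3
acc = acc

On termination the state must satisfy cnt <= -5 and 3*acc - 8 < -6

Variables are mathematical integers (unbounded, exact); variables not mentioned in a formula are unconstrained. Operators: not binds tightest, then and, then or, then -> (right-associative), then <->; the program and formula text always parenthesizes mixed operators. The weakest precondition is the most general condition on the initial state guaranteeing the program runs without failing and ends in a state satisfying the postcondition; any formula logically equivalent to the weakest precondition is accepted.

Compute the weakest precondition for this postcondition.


Working backward. After the program, the postcondition cnt <= -5 and 3*acc - 8 < -6 must hold; in canonical form it is cnt <= -5 and 3*acc < 2.
Before acc := acc: cnt <= -5 and 3*acc < 2
Before cnt := acc - 3: acc <= -2 and 3*acc < 2
Before cnt := acc + 3*acc - 5: acc <= -2 and 3*acc < 2
Answer: WP = acc <= -2 and 3*acc < 2


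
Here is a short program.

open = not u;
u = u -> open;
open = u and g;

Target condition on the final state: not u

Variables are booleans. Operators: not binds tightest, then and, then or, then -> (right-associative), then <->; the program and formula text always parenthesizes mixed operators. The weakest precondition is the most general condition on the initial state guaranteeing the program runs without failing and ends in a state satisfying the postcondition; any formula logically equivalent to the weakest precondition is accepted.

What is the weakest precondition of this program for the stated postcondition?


Working backward. After the program, not u must hold.
Before open := u and g: not u
Before u := u -> open: not (u -> open)
Before open := not u: not (u -> (not u))
Answer: WP = not (u -> (not u))


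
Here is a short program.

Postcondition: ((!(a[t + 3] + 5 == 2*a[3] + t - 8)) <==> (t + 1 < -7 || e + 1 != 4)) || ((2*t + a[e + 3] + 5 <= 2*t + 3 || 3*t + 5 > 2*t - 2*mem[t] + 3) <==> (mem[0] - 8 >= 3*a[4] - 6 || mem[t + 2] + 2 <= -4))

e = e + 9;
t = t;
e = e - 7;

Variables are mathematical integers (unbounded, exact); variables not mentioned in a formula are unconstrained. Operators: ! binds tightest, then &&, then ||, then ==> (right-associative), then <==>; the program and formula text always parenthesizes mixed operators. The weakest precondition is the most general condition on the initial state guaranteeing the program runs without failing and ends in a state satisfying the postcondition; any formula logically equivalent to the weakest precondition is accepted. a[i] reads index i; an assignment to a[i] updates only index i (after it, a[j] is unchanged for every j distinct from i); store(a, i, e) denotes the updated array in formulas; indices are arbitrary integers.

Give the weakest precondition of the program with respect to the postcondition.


Working backward. After the program, the postcondition ((!(a[t + 3] + 5 == 2*a[3] + t - 8)) <==> (t + 1 < -7 || e + 1 != 4)) || ((2*t + a[e + 3] + 5 <= 2*t + 3 || 3*t + 5 > 2*t - 2*mem[t] + 3) <==> (mem[0] - 8 >= 3*a[4] - 6 || mem[t + 2] + 2 <= -4)) must hold; in canonical form it is ((!(a[t + 3] == 2*a[3] + t - 13)) <==> (t < -8 || e != 3)) || ((a[e + 3] <= -2 || 2*mem[t] + t > -2) <==> (mem[0] >= 3*a[4] + 2 || mem[t + 2] <= -6)).
Before e := e - 7: ((!(a[t + 3] == 2*a[3] + t - 13)) <==> (t < -8 || e != 10)) || ((a[e - 4] <= -2 || 2*mem[t] + t > -2) <==> (mem[0] >= 3*a[4] + 2 || mem[t + 2] <= -6))
Before t := t: ((!(a[t + 3] == 2*a[3] + t - 13)) <==> (t < -8 || e != 10)) || ((a[e - 4] <= -2 || 2*mem[t] + t > -2) <==> (mem[0] >= 3*a[4] + 2 || mem[t + 2] <= -6))
Before e := e + 9: ((!(a[t + 3] == 2*a[3] + t - 13)) <==> (t < -8 || e != 1)) || ((a[e + 5] <= -2 || 2*mem[t] + t > -2) <==> (mem[0] >= 3*a[4] + 2 || mem[t + 2] <= -6))
Answer: WP = ((!(a[t + 3] == 2*a[3] + t - 13)) <==> (t < -8 || e != 1)) || ((a[e + 5] <= -2 || 2*mem[t] + t > -2) <==> (mem[0] >= 3*a[4] + 2 || mem[t + 2] <= -6))
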